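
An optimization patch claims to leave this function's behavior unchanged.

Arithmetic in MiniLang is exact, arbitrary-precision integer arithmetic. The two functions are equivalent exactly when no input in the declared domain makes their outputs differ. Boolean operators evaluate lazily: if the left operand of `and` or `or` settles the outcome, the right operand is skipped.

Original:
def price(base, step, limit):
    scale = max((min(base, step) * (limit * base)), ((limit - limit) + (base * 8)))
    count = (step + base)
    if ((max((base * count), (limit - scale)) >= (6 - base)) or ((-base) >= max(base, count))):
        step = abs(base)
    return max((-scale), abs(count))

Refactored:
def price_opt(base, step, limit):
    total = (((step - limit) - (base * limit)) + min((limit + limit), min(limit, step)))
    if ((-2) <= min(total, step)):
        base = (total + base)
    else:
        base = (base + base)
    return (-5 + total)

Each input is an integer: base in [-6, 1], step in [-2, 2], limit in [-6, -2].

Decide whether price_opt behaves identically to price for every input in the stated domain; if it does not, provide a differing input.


There is a counterexample at base=-6, step=-2, limit=-6: 48 on one side, -49 on the other.
price: scale becomes -48; next count becomes -8; next ((max((base * count), (limit - scale)) >= (6 - base)) or ((-base) >= max(base, count))) evaluates to true; next step becomes 6; next final value 48
price_opt: total becomes -44; next ((-2) <= min(total, step)) evaluates to false; next base becomes -12; next final value -49
verdict: not equivalent; witness: base=-6, step=-2, limit=-6


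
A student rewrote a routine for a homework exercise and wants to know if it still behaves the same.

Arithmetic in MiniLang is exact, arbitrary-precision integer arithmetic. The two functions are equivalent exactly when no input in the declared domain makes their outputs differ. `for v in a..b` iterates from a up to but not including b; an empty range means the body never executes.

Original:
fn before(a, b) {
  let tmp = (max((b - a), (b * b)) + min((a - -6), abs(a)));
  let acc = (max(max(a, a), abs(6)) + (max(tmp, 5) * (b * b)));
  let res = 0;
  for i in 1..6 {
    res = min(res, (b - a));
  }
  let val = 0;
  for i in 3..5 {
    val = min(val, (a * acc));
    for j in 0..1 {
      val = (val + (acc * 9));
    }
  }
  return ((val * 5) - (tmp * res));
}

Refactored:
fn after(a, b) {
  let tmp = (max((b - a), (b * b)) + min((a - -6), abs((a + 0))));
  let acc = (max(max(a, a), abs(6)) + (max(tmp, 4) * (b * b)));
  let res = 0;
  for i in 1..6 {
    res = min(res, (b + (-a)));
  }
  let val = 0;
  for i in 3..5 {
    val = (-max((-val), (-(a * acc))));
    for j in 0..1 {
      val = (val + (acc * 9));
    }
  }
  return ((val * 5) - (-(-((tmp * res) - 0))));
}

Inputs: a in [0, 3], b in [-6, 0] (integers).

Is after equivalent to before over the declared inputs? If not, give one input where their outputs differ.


There is a counterexample at a=0, b=-2: 1178 on one side, 998 on the other.
before: tmp := 4 | acc := 26 | res := 0 | iter i=1: | res := -2 | iter i=2: | res := -2 | iter i=3: | res := -2 | iter i=4: | res := -2 | iter i=5: | res := -2 | val := 0 | iter i=3: | val := 0 | iter j=0: | val := 234 | iter i=4: | val := 0 | iter j=0: | val := 234 | result 1178
after: tmp := 4 | acc := 22 | res := 0 | iter i=1: | res := -2 | iter i=2: | res := -2 | iter i=3: | res := -2 | iter i=4: | res := -2 | iter i=5: | res := -2 | val := 0 | iter i=3: | val := 0 | iter j=0: | val := 198 | iter i=4: | val := 0 | iter j=0: | val := 198 | result 998
verdict: not equivalent; witness: a=0, b=-2


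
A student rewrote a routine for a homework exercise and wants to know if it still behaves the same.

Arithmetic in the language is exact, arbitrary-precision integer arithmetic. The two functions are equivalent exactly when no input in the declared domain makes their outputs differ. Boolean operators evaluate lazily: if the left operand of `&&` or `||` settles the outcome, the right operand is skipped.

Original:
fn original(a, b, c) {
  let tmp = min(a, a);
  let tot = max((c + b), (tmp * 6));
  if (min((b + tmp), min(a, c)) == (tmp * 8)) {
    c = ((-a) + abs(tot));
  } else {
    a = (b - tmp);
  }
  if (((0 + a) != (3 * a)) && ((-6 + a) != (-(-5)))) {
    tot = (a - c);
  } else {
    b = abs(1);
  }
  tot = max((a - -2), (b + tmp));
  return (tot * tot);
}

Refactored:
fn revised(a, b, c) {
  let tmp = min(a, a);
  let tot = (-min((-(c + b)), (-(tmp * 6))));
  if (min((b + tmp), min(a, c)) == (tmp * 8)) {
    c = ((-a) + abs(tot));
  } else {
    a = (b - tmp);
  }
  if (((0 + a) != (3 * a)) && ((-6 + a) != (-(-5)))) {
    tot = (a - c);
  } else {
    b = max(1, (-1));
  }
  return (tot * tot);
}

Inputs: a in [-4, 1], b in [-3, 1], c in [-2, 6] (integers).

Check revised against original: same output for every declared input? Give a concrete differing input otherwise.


Try a=-4, b=-3, c=-1.
original: tmp := -4 | tot := -4 | (min((b + tmp), min(a, c)) == (tmp * 8)): false | a := 1 | (((0 + a) != (3 * a)) && ((-6 + a) != (-(-5)))): true | tot := 2 | tot := 3 | result 9
revised: tmp := -4 | tot := -4 | (min((b + tmp), min(a, c)) == (tmp * 8)): false | a := 1 | (((0 + a) != (3 * a)) && ((-6 + a) != (-(-5)))): true | tot := 2 | result 4
9 against 4: the behavior changed.
verdict: not equivalent; witness: a=-4, b=-3, c=-1


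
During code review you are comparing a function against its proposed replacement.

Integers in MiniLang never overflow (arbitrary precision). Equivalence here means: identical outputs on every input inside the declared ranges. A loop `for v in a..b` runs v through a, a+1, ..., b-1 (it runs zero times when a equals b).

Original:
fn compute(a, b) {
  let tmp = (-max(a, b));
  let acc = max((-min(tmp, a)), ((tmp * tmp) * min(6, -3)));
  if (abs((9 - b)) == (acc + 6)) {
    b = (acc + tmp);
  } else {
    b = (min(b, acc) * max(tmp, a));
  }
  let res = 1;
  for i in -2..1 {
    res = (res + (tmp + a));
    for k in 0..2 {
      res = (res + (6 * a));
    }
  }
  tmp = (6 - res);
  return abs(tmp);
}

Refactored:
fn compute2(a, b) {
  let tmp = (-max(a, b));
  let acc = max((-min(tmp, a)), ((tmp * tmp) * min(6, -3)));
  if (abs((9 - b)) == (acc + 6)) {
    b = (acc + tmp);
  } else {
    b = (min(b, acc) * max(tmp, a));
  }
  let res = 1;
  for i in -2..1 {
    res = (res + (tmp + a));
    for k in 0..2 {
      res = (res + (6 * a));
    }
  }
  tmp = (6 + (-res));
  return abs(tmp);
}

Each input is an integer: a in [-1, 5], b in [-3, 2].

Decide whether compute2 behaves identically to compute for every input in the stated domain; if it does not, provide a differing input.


This is a faithful refactor — arithmetic usage differs, but the computed results match everywhere.
Tracing a=4, b=-3: compute: tmp=-4, then acc=4, then (abs((9 - b)) == (acc + 6)) is false, then b=-12, then res=1, then (i=-2), then res=1, then (k=0), then res=25, then (k=1), then res=49, then (i=-1), then res=49, then (k=0), then res=73, then (k=1), then res=97, then (i=0), then res=97, then (k=0), then res=121, then (k=1), then res=145, then tmp=-139, then returns 139 | compute2: tmp=-4, then acc=4, then (abs((9 - b)) == (acc + 6)) is false, then b=-12, then res=1, then (i=-2), then res=1, then (k=0), then res=25, then (k=1), then res=49, then (i=-1), then res=49, then (k=0), then res=73, then (k=1), then res=97, then (i=0), then res=97, then (k=0), then res=121, then (k=1), then res=145, then tmp=-139, then returns 139 — matching result 139.
Sweeping the whole domain (42 inputs) finds no disagreement.
verdict: equivalent


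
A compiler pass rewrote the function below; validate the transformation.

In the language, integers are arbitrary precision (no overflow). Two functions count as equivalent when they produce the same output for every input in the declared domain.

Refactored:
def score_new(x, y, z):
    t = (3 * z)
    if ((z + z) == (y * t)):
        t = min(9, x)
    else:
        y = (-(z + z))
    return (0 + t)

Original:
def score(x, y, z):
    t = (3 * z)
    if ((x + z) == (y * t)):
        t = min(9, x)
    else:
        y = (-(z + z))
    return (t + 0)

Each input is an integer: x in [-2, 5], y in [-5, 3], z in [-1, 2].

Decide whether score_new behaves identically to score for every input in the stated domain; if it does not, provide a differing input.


There is a counterexample at x=-2, y=-5, z=0: 0 on one side, -2 on the other.
score: t := 0 | ((x + z) == (y * t)): false | y := 0 | result 0
score_new: t := 0 | ((z + z) == (y * t)): true | t := -2 | result -2
verdict: not equivalent; witness: x=-2, y=-5, z=0


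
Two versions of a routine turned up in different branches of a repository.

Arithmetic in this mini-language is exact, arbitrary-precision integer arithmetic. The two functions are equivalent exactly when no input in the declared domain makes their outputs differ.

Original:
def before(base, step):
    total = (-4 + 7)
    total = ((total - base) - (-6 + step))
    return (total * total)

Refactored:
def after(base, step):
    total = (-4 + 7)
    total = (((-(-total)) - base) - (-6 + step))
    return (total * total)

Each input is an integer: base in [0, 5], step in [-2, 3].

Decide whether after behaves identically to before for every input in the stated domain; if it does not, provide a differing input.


Reading the diff, among the changes: same computation, different form.
Tracing base=1, step=0: before: total becomes 3; next total becomes 8; next final value 64 | after: total becomes 3; next total becomes 8; next final value 64 — matching result 64.
Every one of the 36 inputs gives matching results.
verdict: equivalent


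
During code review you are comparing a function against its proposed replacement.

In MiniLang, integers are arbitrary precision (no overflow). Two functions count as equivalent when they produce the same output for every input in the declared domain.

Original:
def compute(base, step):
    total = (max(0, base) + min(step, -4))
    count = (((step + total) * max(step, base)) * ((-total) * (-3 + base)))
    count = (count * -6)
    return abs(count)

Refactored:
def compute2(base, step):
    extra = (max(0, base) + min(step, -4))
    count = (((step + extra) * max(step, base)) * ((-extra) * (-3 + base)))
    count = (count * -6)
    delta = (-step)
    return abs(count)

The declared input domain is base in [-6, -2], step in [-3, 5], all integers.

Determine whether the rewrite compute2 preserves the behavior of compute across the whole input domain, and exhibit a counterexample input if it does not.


Side by side, the visible changes include: local variable names differ; also statement counts differ.
As a probe, take base=-2, step=5: compute runs total := -4 | count := -100 | count := 600 | result 600; compute2 runs extra := -4 | count := -100 | count := 600 | delta := -5 | result 600; both end at 600.
An exhaustive pass over the 45 declared inputs shows identical outputs.
verdict: equivalent


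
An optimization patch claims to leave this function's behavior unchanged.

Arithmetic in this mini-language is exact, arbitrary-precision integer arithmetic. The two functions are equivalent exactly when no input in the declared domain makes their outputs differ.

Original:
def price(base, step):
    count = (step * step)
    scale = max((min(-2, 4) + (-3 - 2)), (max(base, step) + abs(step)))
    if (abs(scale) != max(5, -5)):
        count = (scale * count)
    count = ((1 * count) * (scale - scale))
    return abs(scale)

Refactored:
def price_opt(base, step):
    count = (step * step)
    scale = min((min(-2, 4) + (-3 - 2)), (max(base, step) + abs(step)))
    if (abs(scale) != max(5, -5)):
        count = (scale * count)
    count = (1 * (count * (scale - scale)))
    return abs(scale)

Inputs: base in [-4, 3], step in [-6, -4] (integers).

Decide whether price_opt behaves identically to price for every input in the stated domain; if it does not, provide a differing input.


Input base=-4, step=-6: 2 from price versus 7 from price_opt.
verdict: not equivalent; witness: base=-4, step=-6


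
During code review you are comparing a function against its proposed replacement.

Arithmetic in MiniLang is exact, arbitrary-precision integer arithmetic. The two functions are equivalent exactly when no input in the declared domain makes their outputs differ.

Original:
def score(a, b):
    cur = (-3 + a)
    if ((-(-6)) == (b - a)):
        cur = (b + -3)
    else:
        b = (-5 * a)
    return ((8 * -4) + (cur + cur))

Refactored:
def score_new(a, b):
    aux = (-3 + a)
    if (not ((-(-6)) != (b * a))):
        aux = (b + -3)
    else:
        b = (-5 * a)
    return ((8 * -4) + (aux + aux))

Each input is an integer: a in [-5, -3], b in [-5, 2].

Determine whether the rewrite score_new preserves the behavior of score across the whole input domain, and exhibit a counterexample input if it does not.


Run the pair on a=-5, b=1.
score: cur = -8; ((-(-6)) == (b - a)) -> true; cur = -2; return -36
score_new: aux = -8; (not ((-(-6)) != (b * a))) -> false; b = 25; return -48
-36 against -48: the behavior changed.
verdict: not equivalent; witness: a=-5, b=1


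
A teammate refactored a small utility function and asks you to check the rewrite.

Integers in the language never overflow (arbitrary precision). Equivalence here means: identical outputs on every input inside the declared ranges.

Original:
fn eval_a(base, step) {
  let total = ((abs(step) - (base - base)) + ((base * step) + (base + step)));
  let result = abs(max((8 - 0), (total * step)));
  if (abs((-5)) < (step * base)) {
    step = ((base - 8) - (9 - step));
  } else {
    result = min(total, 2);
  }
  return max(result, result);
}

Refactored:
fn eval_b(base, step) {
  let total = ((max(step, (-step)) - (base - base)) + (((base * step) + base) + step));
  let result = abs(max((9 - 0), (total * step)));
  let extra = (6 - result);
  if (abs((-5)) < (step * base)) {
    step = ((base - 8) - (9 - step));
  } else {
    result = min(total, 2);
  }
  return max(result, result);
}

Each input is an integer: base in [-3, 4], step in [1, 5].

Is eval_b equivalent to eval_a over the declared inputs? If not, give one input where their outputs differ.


The edit looks behavioral (`8` became `9`), but over these ranges it never changes the outcome; all 40 inputs agree.
verdict: equivalent


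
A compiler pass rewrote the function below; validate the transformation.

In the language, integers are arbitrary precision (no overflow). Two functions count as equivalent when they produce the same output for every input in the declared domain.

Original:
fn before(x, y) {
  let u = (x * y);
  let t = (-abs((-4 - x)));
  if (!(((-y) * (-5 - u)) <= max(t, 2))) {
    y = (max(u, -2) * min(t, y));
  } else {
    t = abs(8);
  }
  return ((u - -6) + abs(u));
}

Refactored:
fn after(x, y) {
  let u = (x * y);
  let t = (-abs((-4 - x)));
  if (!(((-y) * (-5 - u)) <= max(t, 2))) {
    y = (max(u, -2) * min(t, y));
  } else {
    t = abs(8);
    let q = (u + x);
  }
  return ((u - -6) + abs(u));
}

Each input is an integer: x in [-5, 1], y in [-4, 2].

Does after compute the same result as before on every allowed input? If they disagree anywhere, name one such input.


Comparing the listings, the differences include: arithmetic usage differs, plus statement counts differ, plus local variable names differ.
One worked example (x=-3, y=0) — before: u = 0; t = -1; (!(((-y) * (-5 - u)) <= max(t, 2))) -> false; t = 8; return 6; after: u = 0; t = -1; (!(((-y) * (-5 - u)) <= max(t, 2))) -> false; t = 8; q = -3; return 6; agreement on 6.
Checked all 49 inputs in the declared domain: the outputs agree on every one.
verdict: equivalent


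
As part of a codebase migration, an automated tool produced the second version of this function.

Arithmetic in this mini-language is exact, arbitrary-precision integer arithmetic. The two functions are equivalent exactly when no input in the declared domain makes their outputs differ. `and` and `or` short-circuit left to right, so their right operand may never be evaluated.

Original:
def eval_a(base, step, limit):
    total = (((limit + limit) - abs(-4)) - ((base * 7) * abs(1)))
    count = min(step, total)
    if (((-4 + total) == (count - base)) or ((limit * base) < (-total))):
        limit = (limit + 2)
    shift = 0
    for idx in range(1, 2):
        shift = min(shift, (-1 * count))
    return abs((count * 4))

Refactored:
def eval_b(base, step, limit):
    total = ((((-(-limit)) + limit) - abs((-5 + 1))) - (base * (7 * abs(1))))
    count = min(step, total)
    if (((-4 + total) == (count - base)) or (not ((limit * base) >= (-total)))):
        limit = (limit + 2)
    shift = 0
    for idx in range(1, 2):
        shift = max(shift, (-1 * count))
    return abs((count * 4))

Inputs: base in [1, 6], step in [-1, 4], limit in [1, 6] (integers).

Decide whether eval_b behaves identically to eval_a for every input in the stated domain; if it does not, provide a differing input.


The suspicious edit (`min(shift, (-1 * count))` became `max(shift, (-1 * count))`) never changes the result for any input inside the declared domain.
One worked example (base=4, step=-1, limit=6) — eval_a: total := -20 | count := -20 | (((-4 + total) == (count - base)) or ((limit * base) < (-total))): true | limit := 8 | shift := 0 | iter idx=1: | shift := 0 | result 80; eval_b: total := -20 | count := -20 | (((-4 + total) == (count - base)) or (not ((limit * base) >= (-total)))): true | limit := 8 | shift := 0 | iter idx=1: | shift := 20 | result 80; agreement on 80.
Across all 216 domain points the two functions coincide.
verdict: equivalent


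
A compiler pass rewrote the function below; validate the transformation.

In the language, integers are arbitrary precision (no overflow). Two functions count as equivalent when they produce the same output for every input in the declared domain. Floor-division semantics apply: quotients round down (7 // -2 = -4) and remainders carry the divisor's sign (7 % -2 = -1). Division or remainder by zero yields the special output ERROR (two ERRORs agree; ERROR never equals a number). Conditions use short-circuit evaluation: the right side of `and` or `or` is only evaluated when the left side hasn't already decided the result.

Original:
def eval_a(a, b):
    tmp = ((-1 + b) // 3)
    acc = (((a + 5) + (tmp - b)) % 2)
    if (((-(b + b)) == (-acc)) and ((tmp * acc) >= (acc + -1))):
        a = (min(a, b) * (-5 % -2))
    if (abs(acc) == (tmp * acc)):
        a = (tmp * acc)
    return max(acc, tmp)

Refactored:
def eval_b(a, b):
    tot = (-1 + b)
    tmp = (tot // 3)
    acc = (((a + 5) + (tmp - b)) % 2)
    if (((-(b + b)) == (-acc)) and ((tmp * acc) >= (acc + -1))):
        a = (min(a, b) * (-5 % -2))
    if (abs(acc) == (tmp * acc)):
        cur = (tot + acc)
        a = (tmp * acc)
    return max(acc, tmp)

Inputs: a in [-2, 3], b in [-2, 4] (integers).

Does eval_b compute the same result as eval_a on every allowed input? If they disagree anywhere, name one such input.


This is a faithful refactor — statement counts differ; and local variable names differ; and arithmetic usage differs, but the computed results match everywhere.
One worked example (a=-2, b=4) — eval_a: tmp = 1; acc = 0; (((-(b + b)) == (-acc)) and ((tmp * acc) >= (acc + -1))) -> false; (abs(acc) == (tmp * acc)) -> true; a = 0; return 1; eval_b: tot = 3; tmp = 1; acc = 0; (((-(b + b)) == (-acc)) and ((tmp * acc) >= (acc + -1))) -> false; (abs(acc) == (tmp * acc)) -> true; cur = 3; a = 0; return 1; agreement on 1.
Across all 42 domain points the two functions coincide.
verdict: equivalent


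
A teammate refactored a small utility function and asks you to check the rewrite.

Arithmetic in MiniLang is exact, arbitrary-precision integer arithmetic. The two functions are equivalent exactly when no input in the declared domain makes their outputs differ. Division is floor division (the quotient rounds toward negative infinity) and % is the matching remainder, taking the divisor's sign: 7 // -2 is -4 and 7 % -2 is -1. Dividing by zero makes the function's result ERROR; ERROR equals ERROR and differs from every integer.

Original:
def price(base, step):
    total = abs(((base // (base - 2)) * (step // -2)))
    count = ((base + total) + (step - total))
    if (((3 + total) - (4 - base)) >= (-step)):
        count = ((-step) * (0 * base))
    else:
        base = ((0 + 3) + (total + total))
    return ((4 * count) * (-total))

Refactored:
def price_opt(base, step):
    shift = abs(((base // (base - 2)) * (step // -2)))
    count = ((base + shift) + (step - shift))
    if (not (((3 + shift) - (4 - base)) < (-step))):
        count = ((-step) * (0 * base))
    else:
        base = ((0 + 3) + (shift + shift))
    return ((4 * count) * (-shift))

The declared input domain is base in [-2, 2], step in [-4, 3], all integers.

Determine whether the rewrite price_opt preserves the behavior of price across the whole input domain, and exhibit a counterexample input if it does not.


Changes here: local variable names differ; also boolean connective usage differs; also comparison usage differs; the full 40-point sweep finds no disagreement.
verdict: equivalent


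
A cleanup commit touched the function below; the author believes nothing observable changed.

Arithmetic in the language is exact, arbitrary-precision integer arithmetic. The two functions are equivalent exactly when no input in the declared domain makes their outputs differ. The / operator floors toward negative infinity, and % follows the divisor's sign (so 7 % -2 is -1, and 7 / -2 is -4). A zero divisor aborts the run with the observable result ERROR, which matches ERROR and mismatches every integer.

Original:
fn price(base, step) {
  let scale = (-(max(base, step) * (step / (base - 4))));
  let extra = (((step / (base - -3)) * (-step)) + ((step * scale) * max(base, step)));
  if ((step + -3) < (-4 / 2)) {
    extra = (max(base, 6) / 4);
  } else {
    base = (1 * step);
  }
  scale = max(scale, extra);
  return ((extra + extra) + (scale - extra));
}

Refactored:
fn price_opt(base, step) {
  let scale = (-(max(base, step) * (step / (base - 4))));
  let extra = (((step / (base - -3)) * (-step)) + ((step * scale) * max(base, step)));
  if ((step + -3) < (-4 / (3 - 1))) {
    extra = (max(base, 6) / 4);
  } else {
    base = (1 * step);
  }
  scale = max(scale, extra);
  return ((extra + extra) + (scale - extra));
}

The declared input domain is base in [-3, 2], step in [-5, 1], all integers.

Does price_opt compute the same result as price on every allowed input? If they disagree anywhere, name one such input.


Behavior is preserved: although arithmetic usage differs, constant usage differs, the outputs never diverge.
One worked example (base=-2, step=-5) — price: scale becomes 0; next extra becomes -25; next ((step + -3) < (-4 / 2)) evaluates to true; next extra becomes 1; next scale becomes 1; next final value 2; price_opt: scale becomes 0; next extra becomes -25; next ((step + -3) < (-4 / (3 - 1))) evaluates to true; next extra becomes 1; next scale becomes 1; next final value 2; agreement on 2.
Checked all 42 inputs in the declared domain: the outputs agree on every one.
verdict: equivalent


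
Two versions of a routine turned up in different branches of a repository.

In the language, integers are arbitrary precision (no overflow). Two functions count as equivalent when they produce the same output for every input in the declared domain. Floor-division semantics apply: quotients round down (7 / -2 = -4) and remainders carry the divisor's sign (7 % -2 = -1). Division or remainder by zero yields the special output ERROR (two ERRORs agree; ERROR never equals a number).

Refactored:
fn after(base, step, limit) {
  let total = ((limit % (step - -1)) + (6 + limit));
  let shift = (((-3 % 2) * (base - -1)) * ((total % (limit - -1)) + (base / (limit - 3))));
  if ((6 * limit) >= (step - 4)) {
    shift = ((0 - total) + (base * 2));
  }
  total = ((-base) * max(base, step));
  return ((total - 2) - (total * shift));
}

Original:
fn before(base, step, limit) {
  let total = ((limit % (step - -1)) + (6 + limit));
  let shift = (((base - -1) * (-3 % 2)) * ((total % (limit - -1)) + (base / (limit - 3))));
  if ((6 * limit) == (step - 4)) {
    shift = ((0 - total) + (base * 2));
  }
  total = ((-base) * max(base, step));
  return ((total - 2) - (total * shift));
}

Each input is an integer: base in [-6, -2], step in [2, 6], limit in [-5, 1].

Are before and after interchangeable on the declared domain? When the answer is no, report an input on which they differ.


These are not equivalent — on base=-6, step=2, limit=0 the outputs split (130 vs 226).
before: total=6, then shift=-10, then ((6 * limit) == (step - 4)) is false, then total=12, then returns 130
after: total=6, then shift=-10, then ((6 * limit) >= (step - 4)) is true, then shift=-18, then total=12, then returns 226
verdict: not equivalent; witness: base=-6, step=2, limit=0


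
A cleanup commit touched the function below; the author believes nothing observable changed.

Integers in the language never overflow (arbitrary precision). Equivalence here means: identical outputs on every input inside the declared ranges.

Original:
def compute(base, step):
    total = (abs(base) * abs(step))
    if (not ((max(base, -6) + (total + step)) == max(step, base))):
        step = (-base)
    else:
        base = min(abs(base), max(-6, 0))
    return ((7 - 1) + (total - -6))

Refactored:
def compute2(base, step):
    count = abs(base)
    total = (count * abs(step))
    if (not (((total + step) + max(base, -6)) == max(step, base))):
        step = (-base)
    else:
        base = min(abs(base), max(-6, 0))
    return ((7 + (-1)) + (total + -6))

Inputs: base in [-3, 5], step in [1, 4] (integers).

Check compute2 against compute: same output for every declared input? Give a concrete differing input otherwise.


These are not equivalent — on base=-3, step=1 the outputs split (15 vs 3).
compute: total := 3 | (not ((max(base, -6) + (total + step)) == max(step, base))): false | base := 0 | result 15
compute2: count := 3 | total := 3 | (not (((total + step) + max(base, -6)) == max(step, base))): false | base := 0 | result 3
verdict: not equivalent; witness: base=-3, step=1


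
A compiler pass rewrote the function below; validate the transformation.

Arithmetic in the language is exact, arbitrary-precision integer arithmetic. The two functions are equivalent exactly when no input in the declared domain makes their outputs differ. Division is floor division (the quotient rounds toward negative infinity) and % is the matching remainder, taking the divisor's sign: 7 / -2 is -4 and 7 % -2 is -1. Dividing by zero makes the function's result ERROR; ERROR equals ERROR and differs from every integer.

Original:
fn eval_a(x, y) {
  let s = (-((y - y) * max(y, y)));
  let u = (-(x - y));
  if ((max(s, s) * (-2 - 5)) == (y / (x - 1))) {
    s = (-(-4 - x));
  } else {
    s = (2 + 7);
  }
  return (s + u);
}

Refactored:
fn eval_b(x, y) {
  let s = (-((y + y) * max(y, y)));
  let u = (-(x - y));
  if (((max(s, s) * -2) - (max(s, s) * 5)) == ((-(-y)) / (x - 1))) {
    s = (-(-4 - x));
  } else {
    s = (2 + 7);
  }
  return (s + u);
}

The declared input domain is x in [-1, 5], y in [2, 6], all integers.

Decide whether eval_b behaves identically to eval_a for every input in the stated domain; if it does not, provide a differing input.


Evaluate both at x=4, y=2.
eval_a: s = 0; u = -2; ((max(s, s) * (-2 - 5)) == (y / (x - 1))) -> true; s = 8; return 6
eval_b: s = -8; u = -2; (((max(s, s) * -2) - (max(s, s) * 5)) == ((-(-y)) / (x - 1))) -> false; s = 9; return 7
6 vs 7 — the two versions disagree here.
verdict: not equivalent; witness: x=4, y=2


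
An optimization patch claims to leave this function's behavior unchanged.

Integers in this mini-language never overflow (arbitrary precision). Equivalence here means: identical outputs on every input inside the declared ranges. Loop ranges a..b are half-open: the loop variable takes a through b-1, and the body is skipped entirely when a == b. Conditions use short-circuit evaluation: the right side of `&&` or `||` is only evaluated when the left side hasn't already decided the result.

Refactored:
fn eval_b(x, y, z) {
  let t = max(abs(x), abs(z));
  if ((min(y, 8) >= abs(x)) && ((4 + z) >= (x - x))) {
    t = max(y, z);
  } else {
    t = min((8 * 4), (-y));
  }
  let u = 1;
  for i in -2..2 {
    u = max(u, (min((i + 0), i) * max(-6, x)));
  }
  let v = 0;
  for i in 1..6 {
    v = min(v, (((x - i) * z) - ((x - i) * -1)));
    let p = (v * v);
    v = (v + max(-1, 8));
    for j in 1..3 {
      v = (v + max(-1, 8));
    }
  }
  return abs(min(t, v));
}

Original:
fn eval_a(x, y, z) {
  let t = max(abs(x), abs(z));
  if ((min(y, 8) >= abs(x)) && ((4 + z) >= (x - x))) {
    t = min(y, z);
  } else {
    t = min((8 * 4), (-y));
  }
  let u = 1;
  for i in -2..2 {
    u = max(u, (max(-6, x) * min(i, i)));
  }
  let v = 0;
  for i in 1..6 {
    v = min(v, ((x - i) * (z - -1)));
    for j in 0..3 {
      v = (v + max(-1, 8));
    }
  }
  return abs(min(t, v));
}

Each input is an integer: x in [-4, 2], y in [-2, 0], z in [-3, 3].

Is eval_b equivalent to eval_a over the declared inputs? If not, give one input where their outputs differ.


The rewrite breaks on x=0, y=0, z=-3, where the results are 3 and 0.
eval_a: t=3, then ((min(y, 8) >= abs(x)) && ((4 + z) >= (x - x))) is true, then t=-3, then u=1, then (i=-2), then u=1, then (i=-1), then u=1, then (i=0), then u=1, then (i=1), then u=1, then v=0, then (i=1), then v=0, then (j=0), then v=8, then (j=1), then v=16, then (j=2), then v=24, then (i=2), then v=4, then (j=0), then v=12, then (j=1), then v=20, then (j=2), then v=28, then (i=3), then v=6, then (j=0), then v=14, then (j=1), then v=22, then (j=2), then v=30, then (i=4), then v=8, then (j=0), then v=16, then (j=1), then v=24, then (j=2), then v=32, then (i=5), then v=10, then (j=0), then v=18, then (j=1), then v=26, then (j=2), then v=34, then returns 3
eval_b: t=3, then ((min(y, 8) >= abs(x)) && ((4 + z) >= (x - x))) is true, then t=0, then u=1, then (i=-2), then u=1, then (i=-1), then u=1, then (i=0), then u=1, then (i=1), then u=1, then v=0, then (i=1), then v=0, then p=0, then v=8, then (j=1), then v=16, then (j=2), then v=24, then (i=2), then v=4, then p=16, then v=12, then (j=1), then v=20, then (j=2), then v=28, then (i=3), then v=6, then p=36, then v=14, then (j=1), then v=22, then (j=2), then v=30, then (i=4), then v=8, then p=64, then v=16, then (j=1), then v=24, then (j=2), then v=32, then (i=5), then v=10, then p=100, then v=18, then (j=1), then v=26, then (j=2), then v=34, then returns 0
verdict: not equivalent; witness: x=0, y=0, z=-3


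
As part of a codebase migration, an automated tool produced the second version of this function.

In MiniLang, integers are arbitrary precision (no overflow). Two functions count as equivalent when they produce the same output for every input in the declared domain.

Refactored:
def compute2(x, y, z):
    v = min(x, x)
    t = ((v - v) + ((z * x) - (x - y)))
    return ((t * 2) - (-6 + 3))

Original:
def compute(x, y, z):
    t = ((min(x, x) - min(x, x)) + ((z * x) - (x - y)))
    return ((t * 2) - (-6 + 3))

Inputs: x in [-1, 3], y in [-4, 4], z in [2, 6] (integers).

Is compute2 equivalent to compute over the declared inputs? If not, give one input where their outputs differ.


The two are interchangeable: statement counts differ, plus min/max/abs usage differs, plus local variable names differ, and every declared input agrees.
One worked example (x=3, y=3, z=2) — compute: t becomes 6; next final value 15; compute2: v becomes 3; next t becomes 6; next final value 15; agreement on 15.
Across all 225 domain points the two functions coincide.
verdict: equivalent


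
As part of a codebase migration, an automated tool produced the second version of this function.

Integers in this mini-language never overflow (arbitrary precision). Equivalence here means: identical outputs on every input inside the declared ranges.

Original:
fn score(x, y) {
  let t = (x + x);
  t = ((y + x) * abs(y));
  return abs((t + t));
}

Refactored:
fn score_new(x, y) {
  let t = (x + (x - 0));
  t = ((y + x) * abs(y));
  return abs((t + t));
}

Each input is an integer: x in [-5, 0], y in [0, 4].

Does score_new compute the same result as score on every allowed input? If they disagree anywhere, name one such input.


Side by side, the visible changes include: constant usage differs; and arithmetic usage differs.
Tracing x=0, y=1: score: t = 0; t = 1; return 2 | score_new: t = 0; t = 1; return 2 — matching result 2.
An exhaustive pass over the 30 declared inputs shows identical outputs.
verdict: equivalent


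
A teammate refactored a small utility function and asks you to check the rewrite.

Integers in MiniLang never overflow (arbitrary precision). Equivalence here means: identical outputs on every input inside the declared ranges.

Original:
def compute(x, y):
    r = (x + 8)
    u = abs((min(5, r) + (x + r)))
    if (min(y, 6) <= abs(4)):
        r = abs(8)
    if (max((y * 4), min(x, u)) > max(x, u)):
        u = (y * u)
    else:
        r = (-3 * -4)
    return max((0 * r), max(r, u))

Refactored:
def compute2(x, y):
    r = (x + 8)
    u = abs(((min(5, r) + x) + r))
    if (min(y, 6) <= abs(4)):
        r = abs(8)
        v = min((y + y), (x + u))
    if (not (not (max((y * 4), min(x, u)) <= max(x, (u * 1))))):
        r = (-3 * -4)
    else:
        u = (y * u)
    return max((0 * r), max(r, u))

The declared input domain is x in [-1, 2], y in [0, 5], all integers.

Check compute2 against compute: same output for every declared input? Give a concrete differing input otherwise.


The two are interchangeable: boolean connective usage differs, constant usage differs, arithmetic usage differs, local variable names differ, statement counts differ, min/max/abs usage differs, comparison usage differs, and every declared input agrees.
Tracing x=1, y=4: compute: r becomes 9; next u becomes 15; next (min(y, 6) <= abs(4)) evaluates to true; next r becomes 8; next (max((y * 4), min(x, u)) > max(x, u)) evaluates to true; next u becomes 60; next final value 60 | compute2: r becomes 9; next u becomes 15; next (min(y, 6) <= abs(4)) evaluates to true; next r becomes 8; next v becomes 8; next (not (not (max((y * 4), min(x, u)) <= max(x, (u * 1))))) evaluates to false; next u becomes 60; next final value 60 — matching result 60.
An exhaustive pass over the 24 declared inputs shows identical outputs.
verdict: equivalent


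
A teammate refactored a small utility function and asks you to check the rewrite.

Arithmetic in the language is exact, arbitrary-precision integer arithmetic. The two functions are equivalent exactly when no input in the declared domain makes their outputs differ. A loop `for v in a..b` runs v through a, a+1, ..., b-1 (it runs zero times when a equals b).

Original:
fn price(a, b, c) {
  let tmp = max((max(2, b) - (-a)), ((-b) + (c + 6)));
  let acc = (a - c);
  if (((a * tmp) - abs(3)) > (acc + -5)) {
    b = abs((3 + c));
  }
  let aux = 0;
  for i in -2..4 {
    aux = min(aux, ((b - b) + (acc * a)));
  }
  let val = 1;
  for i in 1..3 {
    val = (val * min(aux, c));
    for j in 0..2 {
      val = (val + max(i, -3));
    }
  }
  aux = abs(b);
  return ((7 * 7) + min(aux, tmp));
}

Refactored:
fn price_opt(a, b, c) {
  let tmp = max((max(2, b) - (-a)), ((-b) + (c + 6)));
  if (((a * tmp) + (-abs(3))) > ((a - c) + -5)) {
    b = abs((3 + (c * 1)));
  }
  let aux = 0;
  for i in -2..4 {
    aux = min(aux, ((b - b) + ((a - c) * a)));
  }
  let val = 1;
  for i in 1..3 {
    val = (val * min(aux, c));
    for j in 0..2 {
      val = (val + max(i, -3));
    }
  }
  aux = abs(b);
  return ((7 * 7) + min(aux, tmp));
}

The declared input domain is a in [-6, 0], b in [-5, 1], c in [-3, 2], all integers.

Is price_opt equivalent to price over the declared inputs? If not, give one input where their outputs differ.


Equivalent — the differences include constant usage differs; also arithmetic usage differs; also statement counts differ; also local variable names differ, yet no declared input distinguishes the two.
One worked example (a=-6, b=0, c=2) — price: tmp := 8 | acc := -8 | (((a * tmp) - abs(3)) > (acc + -5)): false | aux := 0 | iter i=-2: | aux := 0 | iter i=-1: | aux := 0 | iter i=0: | aux := 0 | iter i=1: | aux := 0 | iter i=2: | aux := 0 | iter i=3: | aux := 0 | val := 1 | iter i=1: | val := 0 | iter j=0: | val := 1 | iter j=1: | val := 2 | iter i=2: | val := 0 | iter j=0: | val := 2 | iter j=1: | val := 4 | aux := 0 | result 49; price_opt: tmp := 8 | (((a * tmp) + (-abs(3))) > ((a - c) + -5)): false | aux := 0 | iter i=-2: | aux := 0 | iter i=-1: | aux := 0 | iter i=0: | aux := 0 | iter i=1: | aux := 0 | iter i=2: | aux := 0 | iter i=3: | aux := 0 | val := 1 | iter i=1: | val := 0 | iter j=0: | val := 1 | iter j=1: | val := 2 | iter i=2: | val := 0 | iter j=0: | val := 2 | iter j=1: | val := 4 | aux := 0 | result 49; agreement on 49.
Checked all 294 inputs in the declared domain: the outputs agree on every one.
verdict: equivalent


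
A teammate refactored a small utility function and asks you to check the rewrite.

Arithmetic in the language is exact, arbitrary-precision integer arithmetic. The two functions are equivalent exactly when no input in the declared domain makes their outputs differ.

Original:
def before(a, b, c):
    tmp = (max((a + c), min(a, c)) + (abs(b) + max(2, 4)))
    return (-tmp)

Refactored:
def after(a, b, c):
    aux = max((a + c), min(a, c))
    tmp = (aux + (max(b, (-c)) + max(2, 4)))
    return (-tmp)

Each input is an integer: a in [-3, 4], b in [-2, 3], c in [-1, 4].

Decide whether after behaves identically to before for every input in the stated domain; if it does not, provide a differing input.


These are not equivalent — on a=-3, b=-2, c=-1 the outputs split (-3 vs -2).
before: tmp becomes 3; next final value -3
after: aux becomes -3; next tmp becomes 2; next final value -2
verdict: not equivalent; witness: a=-3, b=-2, c=-1


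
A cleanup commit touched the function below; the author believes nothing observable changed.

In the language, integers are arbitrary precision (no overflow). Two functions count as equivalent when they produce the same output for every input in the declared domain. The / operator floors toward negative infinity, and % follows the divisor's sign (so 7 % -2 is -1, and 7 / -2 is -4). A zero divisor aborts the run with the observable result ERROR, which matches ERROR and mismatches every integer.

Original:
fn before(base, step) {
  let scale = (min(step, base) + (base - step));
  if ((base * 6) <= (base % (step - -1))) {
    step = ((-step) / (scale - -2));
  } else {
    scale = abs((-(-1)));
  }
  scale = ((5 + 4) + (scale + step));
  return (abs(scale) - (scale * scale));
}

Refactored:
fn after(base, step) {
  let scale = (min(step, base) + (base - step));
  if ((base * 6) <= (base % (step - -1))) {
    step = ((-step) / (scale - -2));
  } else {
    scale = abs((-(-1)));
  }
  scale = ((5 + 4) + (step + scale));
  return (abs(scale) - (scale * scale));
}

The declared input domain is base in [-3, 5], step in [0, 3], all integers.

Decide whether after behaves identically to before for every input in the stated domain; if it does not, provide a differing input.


The two versions differ — the changes include same computation, different form.
One worked example (base=5, step=0) — before: scale=5, then ((base * 6) <= (base % (step - -1))) is false, then scale=1, then scale=10, then returns -90; after: scale=5, then ((base * 6) <= (base % (step - -1))) is false, then scale=1, then scale=10, then returns -90; agreement on -90.
An exhaustive pass over the 36 declared inputs shows identical outputs.
verdict: equivalent


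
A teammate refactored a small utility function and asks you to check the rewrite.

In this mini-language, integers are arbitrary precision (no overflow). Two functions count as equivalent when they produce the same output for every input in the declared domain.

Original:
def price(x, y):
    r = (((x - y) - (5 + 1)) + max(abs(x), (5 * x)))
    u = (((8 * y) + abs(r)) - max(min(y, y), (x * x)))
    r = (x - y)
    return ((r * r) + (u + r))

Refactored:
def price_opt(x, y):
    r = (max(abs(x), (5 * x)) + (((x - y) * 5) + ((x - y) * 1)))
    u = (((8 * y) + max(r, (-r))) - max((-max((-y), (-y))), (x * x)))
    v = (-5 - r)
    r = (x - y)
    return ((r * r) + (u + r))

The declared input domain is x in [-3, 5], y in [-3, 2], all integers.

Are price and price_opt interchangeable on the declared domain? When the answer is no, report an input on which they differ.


x=-3, y=-2 yields -21 from price but -22 from price_opt.
verdict: not equivalent; witness: x=-3, y=-2
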